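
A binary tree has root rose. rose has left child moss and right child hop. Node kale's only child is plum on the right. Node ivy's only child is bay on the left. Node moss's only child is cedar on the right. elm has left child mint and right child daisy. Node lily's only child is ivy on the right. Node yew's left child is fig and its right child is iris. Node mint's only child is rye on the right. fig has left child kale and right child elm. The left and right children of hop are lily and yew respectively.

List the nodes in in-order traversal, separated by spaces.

In-order visits the left subtree, then the node, then the right subtree.
At rose: go left to moss.
  At moss: no left child.
  Visit moss.
  At moss: go right to cedar.
    cedar is a leaf — visit cedar.
Visit rose.
At rose: go right to hop.
  At hop: go left to lily.
    At lily: no left child.
    Visit lily.
    At lily: go right to ivy.
      At ivy: go left to bay.
        bay is a leaf — visit bay.
      Visit ivy.
      At ivy: no right child.
  Visit hop.
  At hop: go right to yew.
    At yew: go left to fig.
      At fig: go left to kale.
        At kale: no left child.
        Visit kale.
        At kale: go right to plum.
          plum is a leaf — visit plum.
      Visit fig.
      At fig: go right to elm.
        At elm: go left to mint.
          At mint: no left child.
          Visit mint.
          At mint: go right to rye.
            rye is a leaf — visit rye.
        Visit elm.
        At elm: go right to daisy.
          daisy is a leaf — visit daisy.
    Visit yew.
    At yew: go right to iris.
      iris is a leaf — visit iris.

moss cedar rose lily bay ivy hop kale plum fig mint rye elm daisy yew iris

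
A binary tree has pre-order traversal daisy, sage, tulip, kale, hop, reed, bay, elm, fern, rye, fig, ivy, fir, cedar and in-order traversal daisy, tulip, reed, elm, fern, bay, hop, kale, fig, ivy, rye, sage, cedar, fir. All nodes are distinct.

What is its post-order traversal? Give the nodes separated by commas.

fern, elm, bay, reed, hop, ivy, fig, rye, kale, tulip, cedar, fir, sage, daisy

The first element of pre-order is the root; it splits in-order into left and right subtrees.
Root daisy: left subtree has 0 nodes { }, right has 13 {tulip, reed, elm, fern, bay, hop, kale, fig, ivy, rye, sage, cedar, fir}.
  Root sage: left subtree has 10 nodes {tulip, reed, elm, fern, bay, hop, kale, fig, ivy, rye}, right has 2 {cedar, fir}.
    Root tulip: left subtree has 0 nodes { }, right has 9 {reed, elm, fern, bay, hop, kale, fig, ivy, rye}.
      Root kale: left subtree has 5 nodes {reed, elm, fern, bay, hop}, right has 3 {fig, ivy, rye}.
        Root hop: left subtree has 4 nodes {reed, elm, fern, bay}, right has 0 { }.
          Root reed: left subtree has 0 nodes { }, right has 3 {elm, fern, bay}.
            Root bay: left subtree has 2 nodes {elm, fern}, right has 0 { }.
              Root elm: left subtree has 0 nodes { }, right has 1 {fern}.
        Root rye: left subtree has 2 nodes {fig, ivy}, right has 0 { }.
          Root fig: left subtree has 0 nodes { }, right has 1 {ivy}.
    Root fir: left subtree has 1 node {cedar}, right has 0 { }.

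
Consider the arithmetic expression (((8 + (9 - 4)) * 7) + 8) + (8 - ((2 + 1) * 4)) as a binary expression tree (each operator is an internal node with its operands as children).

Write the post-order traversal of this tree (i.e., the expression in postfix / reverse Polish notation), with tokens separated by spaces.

8 9 4 - + 7 * 8 + 8 2 1 + 4 * - +

Post-order on an expression tree gives postfix notation: for each operator, emit left operand, right operand, then the operator.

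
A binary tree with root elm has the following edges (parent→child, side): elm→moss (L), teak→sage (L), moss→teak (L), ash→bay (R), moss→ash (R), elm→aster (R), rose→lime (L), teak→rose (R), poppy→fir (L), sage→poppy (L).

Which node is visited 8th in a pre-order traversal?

Pre-order visits the node, then its left subtree, then its right subtree.
Visit elm.
At elm: go left to moss.
  Visit moss.
  At moss: go left to teak.
    Visit teak.
    At teak: go left to sage.
      Visit sage.
      At sage: go left to poppy.
        Visit poppy.
        At poppy: go left to fir.
          fir is a leaf — visit fir.
        At poppy: no right child.
      At sage: no right child.
    At teak: go right to rose.
      Visit rose.
      At rose: go left to lime.
        lime is a leaf — visit lime.
      At rose: no right child.
  At moss: go right to ash.
    Visit ash.
    At ash: no left child.
    At ash: go right to bay.
      bay is a leaf — visit bay.
At elm: go right to aster.
  aster is a leaf — visit aster.
Full pre-order sequence: elm, moss, teak, sage, poppy, fir, rose, lime, ash, bay, aster.

lime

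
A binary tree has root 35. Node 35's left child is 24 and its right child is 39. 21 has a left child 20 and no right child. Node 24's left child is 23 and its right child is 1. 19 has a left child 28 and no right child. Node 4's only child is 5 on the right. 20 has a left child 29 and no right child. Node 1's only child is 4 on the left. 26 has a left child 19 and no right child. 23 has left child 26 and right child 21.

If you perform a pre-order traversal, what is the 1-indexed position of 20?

8

Pre-order visits the node, then its left subtree, then its right subtree.
Visit 35.
At 35: go left to 24.
  Visit 24.
  At 24: go left to 23.
    Visit 23.
    At 23: go left to 26.
      Visit 26.
      At 26: go left to 19.
        Visit 19.
        At 19: go left to 28.
          28 is a leaf — visit 28.
        At 19: no right child.
      At 26: no right child.
    At 23: go right to 21.
      Visit 21.
      At 21: go left to 20.
        Visit 20.
        At 20: go left to 29.
          29 is a leaf — visit 29.
        At 20: no right child.
      At 21: no right child.
  At 24: go right to 1.
    Visit 1.
    At 1: go left to 4.
      Visit 4.
      At 4: no left child.
      At 4: go right to 5.
        5 is a leaf — visit 5.
    At 1: no right child.
At 35: go right to 39.
  39 is a leaf — visit 39.
Full pre-order sequence: 35, 24, 23, 26, 19, 28, 21, 20, 29, 1, 4, 5, 39.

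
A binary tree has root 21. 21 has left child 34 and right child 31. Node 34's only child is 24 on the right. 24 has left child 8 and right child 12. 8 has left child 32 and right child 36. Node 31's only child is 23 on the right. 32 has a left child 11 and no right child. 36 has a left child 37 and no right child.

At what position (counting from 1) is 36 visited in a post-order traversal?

Post-order visits the left subtree, then the right subtree, then the node.
At 21: go left to 34.
  At 34: no left child.
  At 34: go right to 24.
    At 24: go left to 8.
      At 8: go left to 32.
        At 32: go left to 11.
          11 is a leaf — visit 11.
        At 32: no right child.
        Visit 32.
      At 8: go right to 36.
        At 36: go left to 37.
          37 is a leaf — visit 37.
        At 36: no right child.
        Visit 36.
      Visit 8.
    At 24: go right to 12.
      12 is a leaf — visit 12.
    Visit 24.
  Visit 34.
At 21: go right to 31.
  At 31: no left child.
  At 31: go right to 23.
    23 is a leaf — visit 23.
  Visit 31.
Visit 21.
Full post-order sequence: 11, 32, 37, 36, 8, 12, 24, 34, 23, 31, 21.

4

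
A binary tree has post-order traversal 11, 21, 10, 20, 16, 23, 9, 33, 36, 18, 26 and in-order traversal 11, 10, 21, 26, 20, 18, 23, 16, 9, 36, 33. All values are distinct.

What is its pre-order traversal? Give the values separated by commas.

The last element of post-order is the root; it splits in-order into left and right subtrees.
Root 26: left subtree has 3 nodes {11, 10, 21}, right has 7 {20, 18, 23, 16, 9, 36, 33}.
  Root 10: left subtree has 1 node {11}, right has 1 {21}.
  Root 18: left subtree has 1 node {20}, right has 5 {23, 16, 9, 36, 33}.
    Root 36: left subtree has 3 nodes {23, 16, 9}, right has 1 {33}.
      Root 9: left subtree has 2 nodes {23, 16}, right has 0 { }.
        Root 23: left subtree has 0 nodes { }, right has 1 {16}.

26, 10, 11, 21, 18, 20, 36, 9, 23, 16, 33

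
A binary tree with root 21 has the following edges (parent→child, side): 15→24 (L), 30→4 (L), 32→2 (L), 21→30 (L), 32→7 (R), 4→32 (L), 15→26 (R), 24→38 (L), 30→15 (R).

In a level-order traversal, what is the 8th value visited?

2

Level-order visits nodes level by level from the root, left to right within each level.
Level 0: 21
Level 1: 30
Level 2: 4, 15
Level 3: 32, 24, 26
Level 4: 2, 7, 38
Full level-order sequence: 21, 30, 4, 15, 32, 24, 26, 2, 7, 38.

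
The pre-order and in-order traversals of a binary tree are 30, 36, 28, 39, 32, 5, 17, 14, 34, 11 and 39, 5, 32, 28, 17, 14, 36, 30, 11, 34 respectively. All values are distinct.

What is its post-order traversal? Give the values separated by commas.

The first element of pre-order is the root; it splits in-order into left and right subtrees.
Root 30: left subtree has 7 nodes {39, 5, 32, 28, 17, 14, 36}, right has 2 {11, 34}.
  Root 36: left subtree has 6 nodes {39, 5, 32, 28, 17, 14}, right has 0 { }.
    Root 28: left subtree has 3 nodes {39, 5, 32}, right has 2 {17, 14}.
      Root 39: left subtree has 0 nodes { }, right has 2 {5, 32}.
        Root 32: left subtree has 1 node {5}, right has 0 { }.
      Root 17: left subtree has 0 nodes { }, right has 1 {14}.
  Root 34: left subtree has 1 node {11}, right has 0 { }.

5, 32, 39, 14, 17, 28, 36, 11, 34, 30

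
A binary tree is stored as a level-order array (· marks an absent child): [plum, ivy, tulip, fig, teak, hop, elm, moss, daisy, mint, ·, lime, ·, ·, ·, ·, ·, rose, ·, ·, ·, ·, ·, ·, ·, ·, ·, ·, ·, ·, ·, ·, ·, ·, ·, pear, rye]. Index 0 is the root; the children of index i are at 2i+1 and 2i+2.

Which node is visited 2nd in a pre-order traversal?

Pre-order visits the node, then its left subtree, then its right subtree.
Visit plum.
At plum: go left to ivy.
  Visit ivy.
  At ivy: go left to fig.
    Visit fig.
    At fig: go left to moss.
      moss is a leaf — visit moss.
    At fig: go right to daisy.
      Visit daisy.
      At daisy: go left to rose.
        Visit rose.
        At rose: go left to pear.
          pear is a leaf — visit pear.
        At rose: go right to rye.
          rye is a leaf — visit rye.
      At daisy: no right child.
  At ivy: go right to teak.
    Visit teak.
    At teak: go left to mint.
      mint is a leaf — visit mint.
    At teak: no right child.
At plum: go right to tulip.
  Visit tulip.
  At tulip: go left to hop.
    Visit hop.
    At hop: go left to lime.
      lime is a leaf — visit lime.
    At hop: no right child.
  At tulip: go right to elm.
    elm is a leaf — visit elm.
Full pre-order sequence: plum, ivy, fig, moss, daisy, rose, pear, rye, teak, mint, tulip, hop, lime, elm.

ivy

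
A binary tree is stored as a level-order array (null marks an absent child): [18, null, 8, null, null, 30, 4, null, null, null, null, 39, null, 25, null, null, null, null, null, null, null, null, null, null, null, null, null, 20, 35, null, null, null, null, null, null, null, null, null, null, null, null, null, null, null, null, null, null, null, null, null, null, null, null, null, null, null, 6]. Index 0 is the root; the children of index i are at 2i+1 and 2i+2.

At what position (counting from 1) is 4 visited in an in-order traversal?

In-order visits the left subtree, then the node, then the right subtree.
At 18: no left child.
Visit 18.
At 18: go right to 8.
  At 8: go left to 30.
    At 30: go left to 39.
      39 is a leaf — visit 39.
    Visit 30.
    At 30: no right child.
  Visit 8.
  At 8: go right to 4.
    At 4: go left to 25.
      At 25: go left to 20.
        At 20: no left child.
        Visit 20.
        At 20: go right to 6.
          6 is a leaf — visit 6.
      Visit 25.
      At 25: go right to 35.
        35 is a leaf — visit 35.
    Visit 4.
    At 4: no right child.
Full in-order sequence: 18, 39, 30, 8, 20, 6, 25, 35, 4.

9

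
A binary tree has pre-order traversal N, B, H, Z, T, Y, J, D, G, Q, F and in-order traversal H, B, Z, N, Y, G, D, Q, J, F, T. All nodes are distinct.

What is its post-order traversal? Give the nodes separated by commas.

The first element of pre-order is the root; it splits in-order into left and right subtrees.
Root N: left subtree has 3 nodes {H, B, Z}, right has 7 {Y, G, D, Q, J, F, T}.
  Root B: left subtree has 1 node {H}, right has 1 {Z}.
  Root T: left subtree has 6 nodes {Y, G, D, Q, J, F}, right has 0 { }.
    Root Y: left subtree has 0 nodes { }, right has 5 {G, D, Q, J, F}.
      Root J: left subtree has 3 nodes {G, D, Q}, right has 1 {F}.
        Root D: left subtree has 1 node {G}, right has 1 {Q}.

H, Z, B, G, Q, D, F, J, Y, T, N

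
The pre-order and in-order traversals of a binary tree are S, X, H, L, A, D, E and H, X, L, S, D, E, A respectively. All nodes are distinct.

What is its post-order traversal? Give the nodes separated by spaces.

The first element of pre-order is the root; it splits in-order into left and right subtrees.
Root S: left subtree has 3 nodes {H, X, L}, right has 3 {D, E, A}.
  Root X: left subtree has 1 node {H}, right has 1 {L}.
  Root A: left subtree has 2 nodes {D, E}, right has 0 { }.
    Root D: left subtree has 0 nodes { }, right has 1 {E}.

H L X E D A S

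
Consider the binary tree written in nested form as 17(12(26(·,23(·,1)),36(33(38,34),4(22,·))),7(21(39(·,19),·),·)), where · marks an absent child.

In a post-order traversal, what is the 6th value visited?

Post-order visits the left subtree, then the right subtree, then the node.
At 17: go left to 12.
  At 12: go left to 26.
    At 26: no left child.
    At 26: go right to 23.
      At 23: no left child.
      At 23: go right to 1.
        1 is a leaf — visit 1.
      Visit 23.
    Visit 26.
  At 12: go right to 36.
    At 36: go left to 33.
      At 33: go left to 38.
        38 is a leaf — visit 38.
      At 33: go right to 34.
        34 is a leaf — visit 34.
      Visit 33.
    At 36: go right to 4.
      At 4: go left to 22.
        22 is a leaf — visit 22.
      At 4: no right child.
      Visit 4.
    Visit 36.
  Visit 12.
At 17: go right to 7.
  At 7: go left to 21.
    At 21: go left to 39.
      At 39: no left child.
      At 39: go right to 19.
        19 is a leaf — visit 19.
      Visit 39.
    At 21: no right child.
    Visit 21.
  At 7: no right child.
  Visit 7.
Visit 17.
Full post-order sequence: 1, 23, 26, 38, 34, 33, 22, 4, 36, 12, 19, 39, 21, 7, 17.

33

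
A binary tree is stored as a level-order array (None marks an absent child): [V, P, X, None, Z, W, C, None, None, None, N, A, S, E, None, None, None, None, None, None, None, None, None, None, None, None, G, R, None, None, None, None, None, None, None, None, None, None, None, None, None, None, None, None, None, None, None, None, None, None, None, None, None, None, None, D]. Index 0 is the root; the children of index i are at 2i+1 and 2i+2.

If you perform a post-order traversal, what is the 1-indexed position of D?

8

Post-order visits the left subtree, then the right subtree, then the node.
At V: go left to P.
  At P: no left child.
  At P: go right to Z.
    At Z: no left child.
    At Z: go right to N.
      N is a leaf — visit N.
    Visit Z.
  Visit P.
At V: go right to X.
  At X: go left to W.
    At W: go left to A.
      A is a leaf — visit A.
    At W: go right to S.
      At S: no left child.
      At S: go right to G.
        G is a leaf — visit G.
      Visit S.
    Visit W.
  At X: go right to C.
    At C: go left to E.
      At E: go left to R.
        At R: go left to D.
          D is a leaf — visit D.
        At R: no right child.
        Visit R.
      At E: no right child.
      Visit E.
    At C: no right child.
    Visit C.
  Visit X.
Visit V.
Full post-order sequence: N, Z, P, A, G, S, W, D, R, E, C, X, V.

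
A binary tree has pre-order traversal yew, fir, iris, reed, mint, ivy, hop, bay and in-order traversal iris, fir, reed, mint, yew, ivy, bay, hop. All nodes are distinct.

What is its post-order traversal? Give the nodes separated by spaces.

iris mint reed fir bay hop ivy yew

The first element of pre-order is the root; it splits in-order into left and right subtrees.
Root yew: left subtree has 4 nodes {iris, fir, reed, mint}, right has 3 {ivy, bay, hop}.
  Root fir: left subtree has 1 node {iris}, right has 2 {reed, mint}.
    Root reed: left subtree has 0 nodes { }, right has 1 {mint}.
  Root ivy: left subtree has 0 nodes { }, right has 2 {bay, hop}.
    Root hop: left subtree has 1 node {bay}, right has 0 { }.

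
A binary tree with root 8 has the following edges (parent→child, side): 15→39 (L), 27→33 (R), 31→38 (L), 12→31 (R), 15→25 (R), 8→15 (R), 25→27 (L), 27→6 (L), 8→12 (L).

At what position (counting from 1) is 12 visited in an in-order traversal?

1

In-order visits the left subtree, then the node, then the right subtree.
At 8: go left to 12.
  At 12: no left child.
  Visit 12.
  At 12: go right to 31.
    At 31: go left to 38.
      38 is a leaf — visit 38.
    Visit 31.
    At 31: no right child.
Visit 8.
At 8: go right to 15.
  At 15: go left to 39.
    39 is a leaf — visit 39.
  Visit 15.
  At 15: go right to 25.
    At 25: go left to 27.
      At 27: go left to 6.
        6 is a leaf — visit 6.
      Visit 27.
      At 27: go right to 33.
        33 is a leaf — visit 33.
    Visit 25.
    At 25: no right child.
Full in-order sequence: 12, 38, 31, 8, 39, 15, 6, 27, 33, 25.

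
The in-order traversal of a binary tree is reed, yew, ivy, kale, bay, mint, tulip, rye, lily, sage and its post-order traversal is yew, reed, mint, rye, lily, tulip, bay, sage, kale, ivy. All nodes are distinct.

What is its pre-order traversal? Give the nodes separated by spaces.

ivy reed yew kale sage bay tulip mint lily rye

The last element of post-order is the root; it splits in-order into left and right subtrees.
Root ivy: left subtree has 2 nodes {reed, yew}, right has 7 {kale, bay, mint, tulip, rye, lily, sage}.
  Root reed: left subtree has 0 nodes { }, right has 1 {yew}.
  Root kale: left subtree has 0 nodes { }, right has 6 {bay, mint, tulip, rye, lily, sage}.
    Root sage: left subtree has 5 nodes {bay, mint, tulip, rye, lily}, right has 0 { }.
      Root bay: left subtree has 0 nodes { }, right has 4 {mint, tulip, rye, lily}.
        Root tulip: left subtree has 1 node {mint}, right has 2 {rye, lily}.
          Root lily: left subtree has 1 node {rye}, right has 0 { }.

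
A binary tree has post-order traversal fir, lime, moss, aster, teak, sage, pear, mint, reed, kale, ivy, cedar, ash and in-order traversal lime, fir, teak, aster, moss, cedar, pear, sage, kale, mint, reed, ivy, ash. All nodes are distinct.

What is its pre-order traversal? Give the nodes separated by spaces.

ash cedar teak lime fir aster moss ivy kale pear sage reed mint

The last element of post-order is the root; it splits in-order into left and right subtrees.
Root ash: left subtree has 12 nodes {lime, fir, teak, aster, moss, cedar, pear, sage, kale, mint, reed, ivy}, right has 0 { }.
  Root cedar: left subtree has 5 nodes {lime, fir, teak, aster, moss}, right has 6 {pear, sage, kale, mint, reed, ivy}.
    Root teak: left subtree has 2 nodes {lime, fir}, right has 2 {aster, moss}.
      Root lime: left subtree has 0 nodes { }, right has 1 {fir}.
      Root aster: left subtree has 0 nodes { }, right has 1 {moss}.
    Root ivy: left subtree has 5 nodes {pear, sage, kale, mint, reed}, right has 0 { }.
      Root kale: left subtree has 2 nodes {pear, sage}, right has 2 {mint, reed}.
        Root pear: left subtree has 0 nodes { }, right has 1 {sage}.
        Root reed: left subtree has 1 node {mint}, right has 0 { }.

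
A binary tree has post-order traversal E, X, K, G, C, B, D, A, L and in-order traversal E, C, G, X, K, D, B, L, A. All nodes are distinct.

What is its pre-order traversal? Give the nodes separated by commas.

L, D, C, E, G, K, X, B, A

The last element of post-order is the root; it splits in-order into left and right subtrees.
Root L: left subtree has 7 nodes {E, C, G, X, K, D, B}, right has 1 {A}.
  Root D: left subtree has 5 nodes {E, C, G, X, K}, right has 1 {B}.
    Root C: left subtree has 1 node {E}, right has 3 {G, X, K}.
      Root G: left subtree has 0 nodes { }, right has 2 {X, K}.
        Root K: left subtree has 1 node {X}, right has 0 { }.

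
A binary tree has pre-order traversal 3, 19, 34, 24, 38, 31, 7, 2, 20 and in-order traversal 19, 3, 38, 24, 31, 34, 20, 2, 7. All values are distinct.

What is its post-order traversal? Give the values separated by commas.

19, 38, 31, 24, 20, 2, 7, 34, 3

The first element of pre-order is the root; it splits in-order into left and right subtrees.
Root 3: left subtree has 1 node {19}, right has 7 {38, 24, 31, 34, 20, 2, 7}.
  Root 34: left subtree has 3 nodes {38, 24, 31}, right has 3 {20, 2, 7}.
    Root 24: left subtree has 1 node {38}, right has 1 {31}.
    Root 7: left subtree has 2 nodes {20, 2}, right has 0 { }.
      Root 2: left subtree has 1 node {20}, right has 0 { }.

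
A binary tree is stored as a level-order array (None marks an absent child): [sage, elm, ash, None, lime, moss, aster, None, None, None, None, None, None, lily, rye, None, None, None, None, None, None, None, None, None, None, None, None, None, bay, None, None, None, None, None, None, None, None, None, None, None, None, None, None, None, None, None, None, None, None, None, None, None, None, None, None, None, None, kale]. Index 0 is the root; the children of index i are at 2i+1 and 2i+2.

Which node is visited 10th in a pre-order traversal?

rye

Pre-order visits the node, then its left subtree, then its right subtree.
Visit sage.
At sage: go left to elm.
  Visit elm.
  At elm: no left child.
  At elm: go right to lime.
    lime is a leaf — visit lime.
At sage: go right to ash.
  Visit ash.
  At ash: go left to moss.
    moss is a leaf — visit moss.
  At ash: go right to aster.
    Visit aster.
    At aster: go left to lily.
      Visit lily.
      At lily: no left child.
      At lily: go right to bay.
        Visit bay.
        At bay: go left to kale.
          kale is a leaf — visit kale.
        At bay: no right child.
    At aster: go right to rye.
      rye is a leaf — visit rye.
Full pre-order sequence: sage, elm, lime, ash, moss, aster, lily, bay, kale, rye.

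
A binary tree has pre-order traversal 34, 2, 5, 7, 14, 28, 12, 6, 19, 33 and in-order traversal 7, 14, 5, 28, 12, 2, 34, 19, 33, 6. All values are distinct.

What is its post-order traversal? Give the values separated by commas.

14, 7, 12, 28, 5, 2, 33, 19, 6, 34

The first element of pre-order is the root; it splits in-order into left and right subtrees.
Root 34: left subtree has 6 nodes {7, 14, 5, 28, 12, 2}, right has 3 {19, 33, 6}.
  Root 2: left subtree has 5 nodes {7, 14, 5, 28, 12}, right has 0 { }.
    Root 5: left subtree has 2 nodes {7, 14}, right has 2 {28, 12}.
      Root 7: left subtree has 0 nodes { }, right has 1 {14}.
      Root 28: left subtree has 0 nodes { }, right has 1 {12}.
  Root 6: left subtree has 2 nodes {19, 33}, right has 0 { }.
    Root 19: left subtree has 0 nodes { }, right has 1 {33}.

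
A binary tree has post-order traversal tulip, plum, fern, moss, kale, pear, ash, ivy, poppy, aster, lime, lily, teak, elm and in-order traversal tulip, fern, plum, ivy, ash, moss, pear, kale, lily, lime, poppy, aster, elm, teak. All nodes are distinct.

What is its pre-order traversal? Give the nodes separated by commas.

elm, lily, ivy, fern, tulip, plum, ash, pear, moss, kale, lime, aster, poppy, teak

The last element of post-order is the root; it splits in-order into left and right subtrees.
Root elm: left subtree has 12 nodes {tulip, fern, plum, ivy, ash, moss, pear, kale, lily, lime, poppy, aster}, right has 1 {teak}.
  Root lily: left subtree has 8 nodes {tulip, fern, plum, ivy, ash, moss, pear, kale}, right has 3 {lime, poppy, aster}.
    Root ivy: left subtree has 3 nodes {tulip, fern, plum}, right has 4 {ash, moss, pear, kale}.
      Root fern: left subtree has 1 node {tulip}, right has 1 {plum}.
      Root ash: left subtree has 0 nodes { }, right has 3 {moss, pear, kale}.
        Root pear: left subtree has 1 node {moss}, right has 1 {kale}.
    Root lime: left subtree has 0 nodes { }, right has 2 {poppy, aster}.
      Root aster: left subtree has 1 node {poppy}, right has 0 { }.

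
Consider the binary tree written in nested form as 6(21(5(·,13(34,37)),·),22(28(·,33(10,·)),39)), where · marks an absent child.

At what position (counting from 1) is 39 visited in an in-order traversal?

11

In-order visits the left subtree, then the node, then the right subtree.
At 6: go left to 21.
  At 21: go left to 5.
    At 5: no left child.
    Visit 5.
    At 5: go right to 13.
      At 13: go left to 34.
        34 is a leaf — visit 34.
      Visit 13.
      At 13: go right to 37.
        37 is a leaf — visit 37.
  Visit 21.
  At 21: no right child.
Visit 6.
At 6: go right to 22.
  At 22: go left to 28.
    At 28: no left child.
    Visit 28.
    At 28: go right to 33.
      At 33: go left to 10.
        10 is a leaf — visit 10.
      Visit 33.
      At 33: no right child.
  Visit 22.
  At 22: go right to 39.
    39 is a leaf — visit 39.
Full in-order sequence: 5, 34, 13, 37, 21, 6, 28, 10, 33, 22, 39.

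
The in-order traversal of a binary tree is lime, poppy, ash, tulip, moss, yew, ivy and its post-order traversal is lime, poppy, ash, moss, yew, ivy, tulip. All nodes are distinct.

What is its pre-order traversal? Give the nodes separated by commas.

tulip, ash, poppy, lime, ivy, yew, moss

The last element of post-order is the root; it splits in-order into left and right subtrees.
Root tulip: left subtree has 3 nodes {lime, poppy, ash}, right has 3 {moss, yew, ivy}.
  Root ash: left subtree has 2 nodes {lime, poppy}, right has 0 { }.
    Root poppy: left subtree has 1 node {lime}, right has 0 { }.
  Root ivy: left subtree has 2 nodes {moss, yew}, right has 0 { }.
    Root yew: left subtree has 1 node {moss}, right has 0 { }.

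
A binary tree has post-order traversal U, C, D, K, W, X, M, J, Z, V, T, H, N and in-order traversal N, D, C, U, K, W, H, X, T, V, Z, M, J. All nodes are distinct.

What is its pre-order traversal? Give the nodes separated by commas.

The last element of post-order is the root; it splits in-order into left and right subtrees.
Root N: left subtree has 0 nodes { }, right has 12 {D, C, U, K, W, H, X, T, V, Z, M, J}.
  Root H: left subtree has 5 nodes {D, C, U, K, W}, right has 6 {X, T, V, Z, M, J}.
    Root W: left subtree has 4 nodes {D, C, U, K}, right has 0 { }.
      Root K: left subtree has 3 nodes {D, C, U}, right has 0 { }.
        Root D: left subtree has 0 nodes { }, right has 2 {C, U}.
          Root C: left subtree has 0 nodes { }, right has 1 {U}.
    Root T: left subtree has 1 node {X}, right has 4 {V, Z, M, J}.
      Root V: left subtree has 0 nodes { }, right has 3 {Z, M, J}.
        Root Z: left subtree has 0 nodes { }, right has 2 {M, J}.
          Root J: left subtree has 1 node {M}, right has 0 { }.

N, H, W, K, D, C, U, T, X, V, Z, J, M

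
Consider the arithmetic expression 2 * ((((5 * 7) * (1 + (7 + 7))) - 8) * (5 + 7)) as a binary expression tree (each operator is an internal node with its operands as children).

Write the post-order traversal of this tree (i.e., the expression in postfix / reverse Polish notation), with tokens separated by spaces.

2 5 7 * 1 7 7 + + * 8 - 5 7 + * *

Post-order on an expression tree gives postfix notation: for each operator, emit left operand, right operand, then the operator.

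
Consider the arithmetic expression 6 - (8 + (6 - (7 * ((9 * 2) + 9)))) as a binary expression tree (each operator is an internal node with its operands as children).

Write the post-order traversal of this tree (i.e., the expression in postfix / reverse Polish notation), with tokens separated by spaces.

Post-order on an expression tree gives postfix notation: for each operator, emit left operand, right operand, then the operator.

6 8 6 7 9 2 * 9 + * - + -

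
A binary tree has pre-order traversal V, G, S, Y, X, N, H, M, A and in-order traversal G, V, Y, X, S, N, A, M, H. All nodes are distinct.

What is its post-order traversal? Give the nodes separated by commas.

The first element of pre-order is the root; it splits in-order into left and right subtrees.
Root V: left subtree has 1 node {G}, right has 7 {Y, X, S, N, A, M, H}.
  Root S: left subtree has 2 nodes {Y, X}, right has 4 {N, A, M, H}.
    Root Y: left subtree has 0 nodes { }, right has 1 {X}.
    Root N: left subtree has 0 nodes { }, right has 3 {A, M, H}.
      Root H: left subtree has 2 nodes {A, M}, right has 0 { }.
        Root M: left subtree has 1 node {A}, right has 0 { }.

G, X, Y, A, M, H, N, S, V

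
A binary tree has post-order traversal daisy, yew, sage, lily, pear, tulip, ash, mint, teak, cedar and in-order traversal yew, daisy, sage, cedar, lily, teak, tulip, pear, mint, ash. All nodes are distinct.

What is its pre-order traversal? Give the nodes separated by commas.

The last element of post-order is the root; it splits in-order into left and right subtrees.
Root cedar: left subtree has 3 nodes {yew, daisy, sage}, right has 6 {lily, teak, tulip, pear, mint, ash}.
  Root sage: left subtree has 2 nodes {yew, daisy}, right has 0 { }.
    Root yew: left subtree has 0 nodes { }, right has 1 {daisy}.
  Root teak: left subtree has 1 node {lily}, right has 4 {tulip, pear, mint, ash}.
    Root mint: left subtree has 2 nodes {tulip, pear}, right has 1 {ash}.
      Root tulip: left subtree has 0 nodes { }, right has 1 {pear}.

cedar, sage, yew, daisy, teak, lily, mint, tulip, pear, ash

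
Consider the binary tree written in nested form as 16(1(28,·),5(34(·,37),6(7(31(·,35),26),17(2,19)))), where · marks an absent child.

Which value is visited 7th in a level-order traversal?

37

Level-order visits nodes level by level from the root, left to right within each level.
Level 0: 16
Level 1: 1, 5
Level 2: 28, 34, 6
Level 3: 37, 7, 17
Level 4: 31, 26, 2, 19
Level 5: 35
Full level-order sequence: 16, 1, 5, 28, 34, 6, 37, 7, 17, 31, 26, 2, 19, 35.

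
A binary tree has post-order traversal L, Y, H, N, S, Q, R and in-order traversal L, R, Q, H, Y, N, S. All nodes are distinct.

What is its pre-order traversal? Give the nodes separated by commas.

The last element of post-order is the root; it splits in-order into left and right subtrees.
Root R: left subtree has 1 node {L}, right has 5 {Q, H, Y, N, S}.
  Root Q: left subtree has 0 nodes { }, right has 4 {H, Y, N, S}.
    Root S: left subtree has 3 nodes {H, Y, N}, right has 0 { }.
      Root N: left subtree has 2 nodes {H, Y}, right has 0 { }.
        Root H: left subtree has 0 nodes { }, right has 1 {Y}.

R, L, Q, S, N, H, Y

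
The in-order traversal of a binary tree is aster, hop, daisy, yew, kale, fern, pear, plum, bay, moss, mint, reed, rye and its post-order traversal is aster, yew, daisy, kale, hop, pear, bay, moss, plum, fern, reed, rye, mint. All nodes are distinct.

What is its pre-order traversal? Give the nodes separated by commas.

mint, fern, hop, aster, kale, daisy, yew, plum, pear, moss, bay, rye, reed

The last element of post-order is the root; it splits in-order into left and right subtrees.
Root mint: left subtree has 10 nodes {aster, hop, daisy, yew, kale, fern, pear, plum, bay, moss}, right has 2 {reed, rye}.
  Root fern: left subtree has 5 nodes {aster, hop, daisy, yew, kale}, right has 4 {pear, plum, bay, moss}.
    Root hop: left subtree has 1 node {aster}, right has 3 {daisy, yew, kale}.
      Root kale: left subtree has 2 nodes {daisy, yew}, right has 0 { }.
        Root daisy: left subtree has 0 nodes { }, right has 1 {yew}.
    Root plum: left subtree has 1 node {pear}, right has 2 {bay, moss}.
      Root moss: left subtree has 1 node {bay}, right has 0 { }.
  Root rye: left subtree has 1 node {reed}, right has 0 { }.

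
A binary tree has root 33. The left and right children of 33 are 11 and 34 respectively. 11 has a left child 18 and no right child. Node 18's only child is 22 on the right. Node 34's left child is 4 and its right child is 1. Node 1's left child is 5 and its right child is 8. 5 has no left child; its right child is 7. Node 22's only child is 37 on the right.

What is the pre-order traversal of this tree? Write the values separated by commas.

33, 11, 18, 22, 37, 34, 4, 1, 5, 7, 8

Pre-order visits the node, then its left subtree, then its right subtree.
Visit 33.
At 33: go left to 11.
  Visit 11.
  At 11: go left to 18.
    Visit 18.
    At 18: no left child.
    At 18: go right to 22.
      Visit 22.
      At 22: no left child.
      At 22: go right to 37.
        37 is a leaf — visit 37.
  At 11: no right child.
At 33: go right to 34.
  Visit 34.
  At 34: go left to 4.
    4 is a leaf — visit 4.
  At 34: go right to 1.
    Visit 1.
    At 1: go left to 5.
      Visit 5.
      At 5: no left child.
      At 5: go right to 7.
        7 is a leaf — visit 7.
    At 1: go right to 8.
      8 is a leaf — visit 8.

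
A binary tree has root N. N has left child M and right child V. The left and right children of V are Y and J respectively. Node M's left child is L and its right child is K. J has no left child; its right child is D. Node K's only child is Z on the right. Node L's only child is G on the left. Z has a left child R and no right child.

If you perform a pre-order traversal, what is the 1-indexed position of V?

8

Pre-order visits the node, then its left subtree, then its right subtree.
Visit N.
At N: go left to M.
  Visit M.
  At M: go left to L.
    Visit L.
    At L: go left to G.
      G is a leaf — visit G.
    At L: no right child.
  At M: go right to K.
    Visit K.
    At K: no left child.
    At K: go right to Z.
      Visit Z.
      At Z: go left to R.
        R is a leaf — visit R.
      At Z: no right child.
At N: go right to V.
  Visit V.
  At V: go left to Y.
    Y is a leaf — visit Y.
  At V: go right to J.
    Visit J.
    At J: no left child.
    At J: go right to D.
      D is a leaf — visit D.
Full pre-order sequence: N, M, L, G, K, Z, R, V, Y, J, D.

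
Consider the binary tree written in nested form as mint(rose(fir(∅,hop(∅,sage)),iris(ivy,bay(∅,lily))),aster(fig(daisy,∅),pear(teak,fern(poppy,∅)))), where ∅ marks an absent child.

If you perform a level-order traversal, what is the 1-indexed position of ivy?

Level-order visits nodes level by level from the root, left to right within each level.
Level 0: mint
Level 1: rose, aster
Level 2: fir, iris, fig, pear
Level 3: hop, ivy, bay, daisy, teak, fern
Level 4: sage, lily, poppy
Full level-order sequence: mint, rose, aster, fir, iris, fig, pear, hop, ivy, bay, daisy, teak, fern, sage, lily, poppy.

9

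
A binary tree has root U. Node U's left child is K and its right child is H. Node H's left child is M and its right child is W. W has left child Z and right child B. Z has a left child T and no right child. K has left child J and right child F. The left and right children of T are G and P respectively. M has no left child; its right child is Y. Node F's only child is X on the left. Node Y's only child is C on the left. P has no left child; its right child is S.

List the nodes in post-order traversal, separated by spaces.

Post-order visits the left subtree, then the right subtree, then the node.
At U: go left to K.
  At K: go left to J.
    J is a leaf — visit J.
  At K: go right to F.
    At F: go left to X.
      X is a leaf — visit X.
    At F: no right child.
    Visit F.
  Visit K.
At U: go right to H.
  At H: go left to M.
    At M: no left child.
    At M: go right to Y.
      At Y: go left to C.
        C is a leaf — visit C.
      At Y: no right child.
      Visit Y.
    Visit M.
  At H: go right to W.
    At W: go left to Z.
      At Z: go left to T.
        At T: go left to G.
          G is a leaf — visit G.
        At T: go right to P.
          At P: no left child.
          At P: go right to S.
            S is a leaf — visit S.
          Visit P.
        Visit T.
      At Z: no right child.
      Visit Z.
    At W: go right to B.
      B is a leaf — visit B.
    Visit W.
  Visit H.
Visit U.

J X F K C Y M G S P T Z B W H U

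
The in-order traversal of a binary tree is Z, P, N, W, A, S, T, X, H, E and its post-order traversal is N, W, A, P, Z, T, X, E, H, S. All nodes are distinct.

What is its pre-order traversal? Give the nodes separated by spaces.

The last element of post-order is the root; it splits in-order into left and right subtrees.
Root S: left subtree has 5 nodes {Z, P, N, W, A}, right has 4 {T, X, H, E}.
  Root Z: left subtree has 0 nodes { }, right has 4 {P, N, W, A}.
    Root P: left subtree has 0 nodes { }, right has 3 {N, W, A}.
      Root A: left subtree has 2 nodes {N, W}, right has 0 { }.
        Root W: left subtree has 1 node {N}, right has 0 { }.
  Root H: left subtree has 2 nodes {T, X}, right has 1 {E}.
    Root X: left subtree has 1 node {T}, right has 0 { }.

S Z P A W N H X T E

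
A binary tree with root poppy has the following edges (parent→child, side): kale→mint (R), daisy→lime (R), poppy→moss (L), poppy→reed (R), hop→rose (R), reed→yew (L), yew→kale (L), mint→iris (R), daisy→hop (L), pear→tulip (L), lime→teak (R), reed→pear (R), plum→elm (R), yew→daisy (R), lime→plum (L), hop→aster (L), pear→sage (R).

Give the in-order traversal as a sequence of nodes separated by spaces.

moss poppy kale mint iris yew aster hop rose daisy plum elm lime teak reed tulip pear sage

In-order visits the left subtree, then the node, then the right subtree.
At poppy: go left to moss.
  moss is a leaf — visit moss.
Visit poppy.
At poppy: go right to reed.
  At reed: go left to yew.
    At yew: go left to kale.
      At kale: no left child.
      Visit kale.
      At kale: go right to mint.
        At mint: no left child.
        Visit mint.
        At mint: go right to iris.
          iris is a leaf — visit iris.
    Visit yew.
    At yew: go right to daisy.
      At daisy: go left to hop.
        At hop: go left to aster.
          aster is a leaf — visit aster.
        Visit hop.
        At hop: go right to rose.
          rose is a leaf — visit rose.
      Visit daisy.
      At daisy: go right to lime.
        At lime: go left to plum.
          At plum: no left child.
          Visit plum.
          At plum: go right to elm.
            elm is a leaf — visit elm.
        Visit lime.
        At lime: go right to teak.
          teak is a leaf — visit teak.
  Visit reed.
  At reed: go right to pear.
    At pear: go left to tulip.
      tulip is a leaf — visit tulip.
    Visit pear.
    At pear: go right to sage.
      sage is a leaf — visit sage.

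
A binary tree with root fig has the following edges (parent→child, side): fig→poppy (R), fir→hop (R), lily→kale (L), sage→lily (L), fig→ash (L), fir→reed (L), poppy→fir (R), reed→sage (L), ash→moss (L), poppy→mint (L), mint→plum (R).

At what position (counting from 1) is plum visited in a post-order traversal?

Post-order visits the left subtree, then the right subtree, then the node.
At fig: go left to ash.
  At ash: go left to moss.
    moss is a leaf — visit moss.
  At ash: no right child.
  Visit ash.
At fig: go right to poppy.
  At poppy: go left to mint.
    At mint: no left child.
    At mint: go right to plum.
      plum is a leaf — visit plum.
    Visit mint.
  At poppy: go right to fir.
    At fir: go left to reed.
      At reed: go left to sage.
        At sage: go left to lily.
          At lily: go left to kale.
            kale is a leaf — visit kale.
          At lily: no right child.
          Visit lily.
        At sage: no right child.
        Visit sage.
      At reed: no right child.
      Visit reed.
    At fir: go right to hop.
      hop is a leaf — visit hop.
    Visit fir.
  Visit poppy.
Visit fig.
Full post-order sequence: moss, ash, plum, mint, kale, lily, sage, reed, hop, fir, poppy, fig.

3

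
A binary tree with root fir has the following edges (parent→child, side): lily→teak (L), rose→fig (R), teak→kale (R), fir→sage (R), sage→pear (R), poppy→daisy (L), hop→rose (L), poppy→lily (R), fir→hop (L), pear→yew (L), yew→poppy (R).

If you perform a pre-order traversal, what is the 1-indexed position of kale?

Pre-order visits the node, then its left subtree, then its right subtree.
Visit fir.
At fir: go left to hop.
  Visit hop.
  At hop: go left to rose.
    Visit rose.
    At rose: no left child.
    At rose: go right to fig.
      fig is a leaf — visit fig.
  At hop: no right child.
At fir: go right to sage.
  Visit sage.
  At sage: no left child.
  At sage: go right to pear.
    Visit pear.
    At pear: go left to yew.
      Visit yew.
      At yew: no left child.
      At yew: go right to poppy.
        Visit poppy.
        At poppy: go left to daisy.
          daisy is a leaf — visit daisy.
        At poppy: go right to lily.
          Visit lily.
          At lily: go left to teak.
            Visit teak.
            At teak: no left child.
            At teak: go right to kale.
              kale is a leaf — visit kale.
          At lily: no right child.
    At pear: no right child.
Full pre-order sequence: fir, hop, rose, fig, sage, pear, yew, poppy, daisy, lily, teak, kale.

12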